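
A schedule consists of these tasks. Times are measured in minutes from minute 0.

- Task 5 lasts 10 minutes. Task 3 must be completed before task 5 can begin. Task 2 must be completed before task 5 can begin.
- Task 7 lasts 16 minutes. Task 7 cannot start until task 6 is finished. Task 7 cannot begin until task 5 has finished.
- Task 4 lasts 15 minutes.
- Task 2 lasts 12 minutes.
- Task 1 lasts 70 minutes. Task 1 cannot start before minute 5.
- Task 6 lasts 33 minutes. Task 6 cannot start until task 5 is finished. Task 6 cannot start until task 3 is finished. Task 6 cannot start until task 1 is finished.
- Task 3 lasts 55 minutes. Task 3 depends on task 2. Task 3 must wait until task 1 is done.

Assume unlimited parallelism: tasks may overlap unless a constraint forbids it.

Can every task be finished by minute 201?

Yes

Task 4 can start immediately at minute 0; it finishes at minute 15.
Nothing blocks task 2, so it runs from minute 0 to minute 12.
Task 1 waits on its own release at minute 5, so it starts at minute 5 and finishes at 5 + 70 = minute 75.
Task 3 cannot start until task 2 (finishes minute 12); task 1 (finishes minute 75). The controlling bound is minute 75, so task 3 finishes at 75 + 55 = minute 130.
Task 5 needs all of task 3 (finishes minute 130); task 2 (finishes minute 12). That puts its earliest start at minute 130; it finishes at 130 + 10 = minute 140.
Task 6 has to wait for task 5 (finishes minute 140); task 3 (finishes minute 130); task 1 (finishes minute 75). The latest of these is minute 140, so task 6 runs minute 140 to 140 + 33 = minute 173.
Task 7 needs all of task 6 (finishes minute 173); task 5 (finishes minute 140). That puts its earliest start at minute 173; it finishes at 173 + 16 = minute 189.
Every task is finished by minute 189, which is no later than the deadline of 201, so the schedule is feasible.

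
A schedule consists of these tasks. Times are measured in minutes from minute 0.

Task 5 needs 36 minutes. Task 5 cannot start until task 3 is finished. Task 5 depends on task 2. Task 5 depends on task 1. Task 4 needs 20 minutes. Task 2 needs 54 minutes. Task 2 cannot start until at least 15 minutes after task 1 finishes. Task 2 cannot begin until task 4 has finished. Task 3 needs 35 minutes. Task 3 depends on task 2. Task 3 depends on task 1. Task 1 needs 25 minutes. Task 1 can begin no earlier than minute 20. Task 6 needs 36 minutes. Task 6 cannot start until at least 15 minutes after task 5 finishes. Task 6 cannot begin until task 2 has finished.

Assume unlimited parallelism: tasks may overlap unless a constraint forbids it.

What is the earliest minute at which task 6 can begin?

Nothing blocks task 4, so it runs from minute 0 to minute 20.
After its own release at minute 20, task 1 can start at minute 20 and finishes at minute 45.
Task 2 cannot start until task 1 (finishes minute 45, plus 15-minute gap → minute 60); task 4 (finishes minute 20). The controlling bound is minute 60, so task 2 finishes at 60 + 54 = minute 114.
Task 3 cannot start until task 2 (finishes minute 114); task 1 (finishes minute 45). The controlling bound is minute 114, so task 3 finishes at 114 + 35 = minute 149.
Task 5 needs all of task 3 (finishes minute 149); task 2 (finishes minute 114); task 1 (finishes minute 45). That puts its earliest start at minute 149; it finishes at 149 + 36 = minute 185.
Task 6 waits on task 5 (finishes minute 185, plus 15-minute gap → minute 200); task 2 (finishes minute 114). The latest of these is minute 200, which is the earliest task 6 can start.

200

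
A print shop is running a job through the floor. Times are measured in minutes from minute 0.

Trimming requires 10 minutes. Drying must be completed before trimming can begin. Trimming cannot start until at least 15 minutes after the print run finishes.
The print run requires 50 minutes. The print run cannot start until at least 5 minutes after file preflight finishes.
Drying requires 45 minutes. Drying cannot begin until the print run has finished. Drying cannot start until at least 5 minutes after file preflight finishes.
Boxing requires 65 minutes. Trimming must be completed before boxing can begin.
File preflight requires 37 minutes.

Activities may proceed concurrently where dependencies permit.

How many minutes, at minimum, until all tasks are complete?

212

File preflight has no prerequisites, so it starts at minute 0 and finishes at minute 37.
The print run waits on file preflight (finishes minute 37, plus 5-minute gap → minute 42), so it starts at minute 42 and finishes at 42 + 50 = minute 92.
Drying needs all of the print run (finishes minute 92); file preflight (finishes minute 37, plus 5-minute gap → minute 42). That puts its earliest start at minute 92; it finishes at 92 + 45 = minute 137.
Trimming cannot start until drying (finishes minute 137); the print run (finishes minute 92, plus 15-minute gap → minute 107). The controlling bound is minute 137, so trimming finishes at 137 + 10 = minute 147.
Boxing waits on trimming (finishes minute 147), so it starts at minute 147 and finishes at 147 + 65 = minute 212.
All tasks are finished once the last one completes. Finish times: File preflight at 37, The print run at 92, Drying at 137, Trimming at 147, Boxing at 212. The latest is minute 212.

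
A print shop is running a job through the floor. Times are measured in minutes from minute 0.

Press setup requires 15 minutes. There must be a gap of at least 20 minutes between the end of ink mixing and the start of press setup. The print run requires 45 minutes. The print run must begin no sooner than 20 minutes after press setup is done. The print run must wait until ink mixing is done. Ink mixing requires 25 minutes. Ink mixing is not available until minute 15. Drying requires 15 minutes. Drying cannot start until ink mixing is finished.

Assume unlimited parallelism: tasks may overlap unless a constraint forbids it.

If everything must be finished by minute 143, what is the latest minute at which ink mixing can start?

18

The print run must finish by minute 143; it takes 45 minutes, so it must start by 143 − 45 = minute 98.
Since the print run (must start by minute 98, minus 20-minute gap → minute 78) depends on it, press setup must finish by minute 78. Backing off its 15-minute duration gives a latest start of minute 63.
Nothing follows drying; the deadline of minute 143 is its only limit. It must start by 143 − 15 = minute 128.
For ink mixing: press setup (must start by minute 63, minus 20-minute gap → minute 43); the print run (must start by minute 98); drying (must start by minute 128). The most restrictive is minute 43; with a 25-minute duration, ink mixing must start by minute 18.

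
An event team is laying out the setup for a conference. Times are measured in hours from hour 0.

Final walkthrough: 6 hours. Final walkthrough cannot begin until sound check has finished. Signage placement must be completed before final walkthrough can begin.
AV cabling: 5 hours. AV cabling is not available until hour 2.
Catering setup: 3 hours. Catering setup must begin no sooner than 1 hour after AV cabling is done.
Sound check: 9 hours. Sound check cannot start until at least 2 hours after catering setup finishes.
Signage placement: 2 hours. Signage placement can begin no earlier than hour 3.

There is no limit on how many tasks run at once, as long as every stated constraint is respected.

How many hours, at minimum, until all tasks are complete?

After its own release at hour 3, signage placement can start at hour 3 and finishes at hour 5.
After its own release at hour 2, AV cabling can start at hour 2 and finishes at hour 7.
Catering setup waits on AV cabling (finishes hour 7, plus 1-hour gap → hour 8), so it starts at hour 8 and finishes at 8 + 3 = hour 11.
After catering setup (finishes hour 11, plus 2-hour gap → hour 13), sound check can start at hour 13 and finishes at hour 22.
Final walkthrough needs all of sound check (finishes hour 22); signage placement (finishes hour 5). That puts its earliest start at hour 22; it finishes at 22 + 6 = hour 28.
All tasks are finished once the last one completes. Finish times: AV cabling at 7, Signage placement at 5, Catering setup at 11, Sound check at 22, Final walkthrough at 28. The latest is hour 28.

28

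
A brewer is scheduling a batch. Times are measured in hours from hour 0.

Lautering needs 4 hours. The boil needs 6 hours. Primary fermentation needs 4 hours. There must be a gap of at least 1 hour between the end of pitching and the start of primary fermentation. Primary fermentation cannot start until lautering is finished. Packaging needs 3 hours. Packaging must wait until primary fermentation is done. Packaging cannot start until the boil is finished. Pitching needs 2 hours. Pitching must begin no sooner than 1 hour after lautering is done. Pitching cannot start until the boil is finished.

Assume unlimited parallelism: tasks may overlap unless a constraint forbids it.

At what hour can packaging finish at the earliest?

The boil has no prerequisites, so it starts at hour 0 and finishes at hour 6.
Lautering can start immediately at hour 0; it finishes at hour 4.
Pitching has to wait for lautering (finishes hour 4, plus 1-hour gap → hour 5); the boil (finishes hour 6). The latest of these is hour 6, so pitching runs hour 6 to 6 + 2 = hour 8.
Primary fermentation has to wait for pitching (finishes hour 8, plus 1-hour gap → hour 9); lautering (finishes hour 4). The latest of these is hour 9, so primary fermentation runs hour 9 to 9 + 4 = hour 13.
Packaging needs all of primary fermentation (finishes hour 13); the boil (finishes hour 6). That puts its earliest start at hour 13; it finishes at 13 + 3 = hour 16.

16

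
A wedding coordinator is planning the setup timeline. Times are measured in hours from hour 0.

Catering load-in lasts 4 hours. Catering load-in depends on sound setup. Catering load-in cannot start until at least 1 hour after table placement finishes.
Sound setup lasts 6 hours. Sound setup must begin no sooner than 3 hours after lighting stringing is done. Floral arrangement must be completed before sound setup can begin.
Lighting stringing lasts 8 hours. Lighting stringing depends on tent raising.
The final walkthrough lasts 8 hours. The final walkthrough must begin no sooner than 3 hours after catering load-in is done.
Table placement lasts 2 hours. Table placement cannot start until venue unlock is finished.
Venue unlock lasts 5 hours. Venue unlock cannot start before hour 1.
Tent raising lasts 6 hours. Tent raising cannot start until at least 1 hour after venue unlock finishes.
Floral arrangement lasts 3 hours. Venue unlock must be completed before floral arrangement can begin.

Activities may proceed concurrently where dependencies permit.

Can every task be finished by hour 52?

Venue unlock cannot begin until its own release at hour 1. It runs from hour 1 to 1 + 5 = hour 6.
Floral arrangement cannot begin until venue unlock (finishes hour 6). It runs from hour 6 to 6 + 3 = hour 9.
Table placement cannot begin until venue unlock (finishes hour 6). It runs from hour 6 to 6 + 2 = hour 8.
Tent raising waits on venue unlock (finishes hour 6, plus 1-hour gap → hour 7), so it starts at hour 7 and finishes at 7 + 6 = hour 13.
Lighting stringing waits on tent raising (finishes hour 13), so it starts at hour 13 and finishes at 13 + 8 = hour 21.
Sound setup cannot start until lighting stringing (finishes hour 21, plus 3-hour gap → hour 24); floral arrangement (finishes hour 9). The controlling bound is hour 24, so sound setup finishes at 24 + 6 = hour 30.
Catering load-in needs all of sound setup (finishes hour 30); table placement (finishes hour 8, plus 1-hour gap → hour 9). That puts its earliest start at hour 30; it finishes at 30 + 4 = hour 34.
The final walkthrough waits on catering load-in (finishes hour 34, plus 3-hour gap → hour 37), so it starts at hour 37 and finishes at 37 + 8 = hour 45.
Every task is finished by hour 45, which is no later than the deadline of 52, so the schedule is feasible.

Yes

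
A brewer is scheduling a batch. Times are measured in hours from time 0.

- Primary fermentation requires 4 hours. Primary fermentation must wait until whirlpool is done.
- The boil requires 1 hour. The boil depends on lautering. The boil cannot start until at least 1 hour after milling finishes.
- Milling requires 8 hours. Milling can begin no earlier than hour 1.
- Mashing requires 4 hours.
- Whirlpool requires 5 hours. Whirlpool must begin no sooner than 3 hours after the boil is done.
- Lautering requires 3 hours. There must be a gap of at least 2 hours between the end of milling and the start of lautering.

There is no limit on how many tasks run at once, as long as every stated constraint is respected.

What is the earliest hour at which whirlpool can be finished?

23

Milling waits on its own release at hour 1, so it starts at hour 1 and finishes at 1 + 8 = hour 9.
Lautering cannot begin until milling (finishes hour 9, plus 2-hour gap → hour 11). It runs from hour 11 to 11 + 3 = hour 14.
For the boil: lautering (finishes hour 14); milling (finishes hour 9, plus 1-hour gap → hour 10). Taking the maximum gives a start of hour 14, and it finishes at 14 + 1 = hour 15.
Whirlpool cannot begin until the boil (finishes hour 15, plus 3-hour gap → hour 18). It runs from hour 18 to 18 + 5 = hour 23.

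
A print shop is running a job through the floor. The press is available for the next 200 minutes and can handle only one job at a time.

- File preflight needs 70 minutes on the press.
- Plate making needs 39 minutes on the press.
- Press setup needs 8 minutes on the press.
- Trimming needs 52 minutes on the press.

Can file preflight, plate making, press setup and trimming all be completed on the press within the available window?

Yes

Running back to back, the jobs need 70 + 39 + 8 + 52 = 169 minutes on the press.
Since 169 ≤ 200, they fit within the window.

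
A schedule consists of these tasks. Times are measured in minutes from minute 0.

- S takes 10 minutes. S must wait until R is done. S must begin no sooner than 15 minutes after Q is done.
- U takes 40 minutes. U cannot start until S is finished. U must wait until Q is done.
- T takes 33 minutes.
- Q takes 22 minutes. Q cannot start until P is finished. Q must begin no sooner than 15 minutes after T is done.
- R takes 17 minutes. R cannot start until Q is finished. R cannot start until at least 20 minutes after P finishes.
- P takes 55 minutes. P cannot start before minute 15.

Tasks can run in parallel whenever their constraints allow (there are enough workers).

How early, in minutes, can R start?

92

T has no prerequisites, so it starts at minute 0 and finishes at minute 33.
P waits on its own release at minute 15, so it starts at minute 15 and finishes at 15 + 55 = minute 70.
Q has to wait for P (finishes minute 70); T (finishes minute 33, plus 15-minute gap → minute 48). The latest of these is minute 70, so Q runs minute 70 to 70 + 22 = minute 92.
R waits on Q (finishes minute 92); P (finishes minute 70, plus 20-minute gap → minute 90). The latest of these is minute 92, which is the earliest R can start.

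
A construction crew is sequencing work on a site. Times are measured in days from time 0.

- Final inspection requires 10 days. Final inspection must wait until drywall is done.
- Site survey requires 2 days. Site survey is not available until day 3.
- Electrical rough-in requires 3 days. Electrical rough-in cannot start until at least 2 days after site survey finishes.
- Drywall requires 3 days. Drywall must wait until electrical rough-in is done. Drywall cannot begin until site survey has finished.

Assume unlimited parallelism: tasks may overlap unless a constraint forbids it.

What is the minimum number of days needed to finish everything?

Site survey waits on its own release at day 3, so it starts at day 3 and finishes at 3 + 2 = day 5.
After site survey (finishes day 5, plus 2-day gap → day 7), electrical rough-in can start at day 7 and finishes at day 10.
Drywall has to wait for electrical rough-in (finishes day 10); site survey (finishes day 5). The latest of these is day 10, so drywall runs day 10 to 10 + 3 = day 13.
Final inspection cannot begin until drywall (finishes day 13). It runs from day 13 to 13 + 10 = day 23.
All tasks are finished once the last one completes. Finish times: Site survey at 5, Electrical rough-in at 10, Drywall at 13, Final inspection at 23. The latest is day 23.

23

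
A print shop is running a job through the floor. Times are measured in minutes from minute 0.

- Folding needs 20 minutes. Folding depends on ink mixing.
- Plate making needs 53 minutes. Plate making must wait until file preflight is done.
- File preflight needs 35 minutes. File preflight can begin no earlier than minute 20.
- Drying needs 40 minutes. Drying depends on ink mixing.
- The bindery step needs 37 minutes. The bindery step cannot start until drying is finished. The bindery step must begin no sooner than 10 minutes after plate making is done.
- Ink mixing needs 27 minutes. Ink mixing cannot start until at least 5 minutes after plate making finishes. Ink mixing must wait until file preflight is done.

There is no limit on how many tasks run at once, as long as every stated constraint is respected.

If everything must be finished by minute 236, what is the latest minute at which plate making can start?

74

The bindery step must finish by minute 236; it takes 37 minutes, so it must start by 236 − 37 = minute 199.
Drying has to be done before the bindery step (must start by minute 199). That means finishing by minute 199, i.e. starting by 199 − 40 = minute 159.
Folding has no dependents, so it just needs to finish by minute 236. Starting by 236 − 20 = minute 216 achieves that.
Ink mixing feeds drying (must start by minute 159); folding (must start by minute 216). Taking the minimum, ink mixing must finish by minute 159 and start by 159 − 27 = minute 132.
Plate making feeds ink mixing (must start by minute 132, minus 5-minute gap → minute 127); the bindery step (must start by minute 199, minus 10-minute gap → minute 189). Taking the minimum, plate making must finish by minute 127 and start by 127 − 53 = minute 74.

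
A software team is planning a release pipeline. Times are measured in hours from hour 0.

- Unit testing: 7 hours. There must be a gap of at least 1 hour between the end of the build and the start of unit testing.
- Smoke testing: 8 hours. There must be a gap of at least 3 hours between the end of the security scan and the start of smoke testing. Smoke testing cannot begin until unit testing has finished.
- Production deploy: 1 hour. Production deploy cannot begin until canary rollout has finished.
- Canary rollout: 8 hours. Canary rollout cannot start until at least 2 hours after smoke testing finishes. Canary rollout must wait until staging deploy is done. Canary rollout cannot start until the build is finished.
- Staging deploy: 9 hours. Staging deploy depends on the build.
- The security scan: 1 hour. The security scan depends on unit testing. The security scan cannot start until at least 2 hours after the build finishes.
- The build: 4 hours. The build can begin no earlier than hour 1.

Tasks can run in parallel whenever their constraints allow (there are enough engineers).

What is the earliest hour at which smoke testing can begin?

17

After its own release at hour 1, the build can start at hour 1 and finishes at hour 5.
After the build (finishes hour 5, plus 1-hour gap → hour 6), unit testing can start at hour 6 and finishes at hour 13.
For the security scan: unit testing (finishes hour 13); the build (finishes hour 5, plus 2-hour gap → hour 7). Taking the maximum gives a start of hour 13, and it finishes at 13 + 1 = hour 14.
Smoke testing waits on the security scan (finishes hour 14, plus 3-hour gap → hour 17); unit testing (finishes hour 13). The latest of these is hour 17, which is the earliest smoke testing can start.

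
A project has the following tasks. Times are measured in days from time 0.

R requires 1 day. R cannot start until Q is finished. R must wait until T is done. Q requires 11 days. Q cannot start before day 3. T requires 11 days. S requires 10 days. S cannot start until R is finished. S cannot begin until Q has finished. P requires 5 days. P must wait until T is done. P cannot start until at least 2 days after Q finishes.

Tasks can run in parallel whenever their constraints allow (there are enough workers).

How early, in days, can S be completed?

T can start immediately at day 0; it finishes at day 11.
Q waits on its own release at day 3, so it starts at day 3 and finishes at 3 + 11 = day 14.
R needs all of Q (finishes day 14); T (finishes day 11). That puts its earliest start at day 14; it finishes at 14 + 1 = day 15.
S cannot start until R (finishes day 15); Q (finishes day 14). The controlling bound is day 15, so S finishes at 15 + 10 = day 25.

25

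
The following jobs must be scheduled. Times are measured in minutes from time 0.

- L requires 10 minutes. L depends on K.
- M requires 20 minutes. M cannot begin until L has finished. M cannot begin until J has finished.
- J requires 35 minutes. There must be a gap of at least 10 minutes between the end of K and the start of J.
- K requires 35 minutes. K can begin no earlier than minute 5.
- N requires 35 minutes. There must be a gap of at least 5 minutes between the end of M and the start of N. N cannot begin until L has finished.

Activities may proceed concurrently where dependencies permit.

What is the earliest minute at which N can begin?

After its own release at minute 5, K can start at minute 5 and finishes at minute 40.
L cannot begin until K (finishes minute 40). It runs from minute 40 to 40 + 10 = minute 50.
After K (finishes minute 40, plus 10-minute gap → minute 50), J can start at minute 50 and finishes at minute 85.
M needs all of L (finishes minute 50); J (finishes minute 85). That puts its earliest start at minute 85; it finishes at 85 + 20 = minute 105.
N waits on M (finishes minute 105, plus 5-minute gap → minute 110); L (finishes minute 50). The latest of these is minute 110, which is the earliest N can start.

110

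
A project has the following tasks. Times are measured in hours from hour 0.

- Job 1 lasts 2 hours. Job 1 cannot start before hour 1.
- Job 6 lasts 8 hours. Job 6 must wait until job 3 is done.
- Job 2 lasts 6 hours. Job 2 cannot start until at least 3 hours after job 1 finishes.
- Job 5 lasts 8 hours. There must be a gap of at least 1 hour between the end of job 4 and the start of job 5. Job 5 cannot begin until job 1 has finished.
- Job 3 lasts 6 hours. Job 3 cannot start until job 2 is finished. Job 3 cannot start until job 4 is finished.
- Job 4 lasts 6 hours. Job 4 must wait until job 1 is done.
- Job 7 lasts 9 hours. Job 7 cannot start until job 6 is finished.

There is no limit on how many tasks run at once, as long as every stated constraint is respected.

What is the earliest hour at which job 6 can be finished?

26

Job 1 cannot begin until its own release at hour 1. It runs from hour 1 to 1 + 2 = hour 3.
Job 4 waits on job 1 (finishes hour 3), so it starts at hour 3 and finishes at 3 + 6 = hour 9.
Job 2 cannot begin until job 1 (finishes hour 3, plus 3-hour gap → hour 6). It runs from hour 6 to 6 + 6 = hour 12.
Job 3 has to wait for job 2 (finishes hour 12); job 4 (finishes hour 9). The latest of these is hour 12, so job 3 runs hour 12 to 12 + 6 = hour 18.
Job 6 cannot begin until job 3 (finishes hour 18). It runs from hour 18 to 18 + 8 = hour 26.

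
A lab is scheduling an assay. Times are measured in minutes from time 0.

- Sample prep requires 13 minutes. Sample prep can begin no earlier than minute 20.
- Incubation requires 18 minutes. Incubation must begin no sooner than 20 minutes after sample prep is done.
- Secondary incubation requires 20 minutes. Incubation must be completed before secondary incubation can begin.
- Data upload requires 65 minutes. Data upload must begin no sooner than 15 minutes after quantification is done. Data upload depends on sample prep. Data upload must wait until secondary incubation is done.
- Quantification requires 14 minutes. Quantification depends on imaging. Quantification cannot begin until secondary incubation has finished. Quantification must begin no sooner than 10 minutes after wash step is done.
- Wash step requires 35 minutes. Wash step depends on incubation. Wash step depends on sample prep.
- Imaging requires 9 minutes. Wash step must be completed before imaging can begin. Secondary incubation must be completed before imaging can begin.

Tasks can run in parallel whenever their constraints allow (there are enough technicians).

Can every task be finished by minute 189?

No

Sample prep cannot begin until its own release at minute 20. It runs from minute 20 to 20 + 13 = minute 33.
After sample prep (finishes minute 33, plus 20-minute gap → minute 53), incubation can start at minute 53 and finishes at minute 71.
Secondary incubation waits on incubation (finishes minute 71), so it starts at minute 71 and finishes at 71 + 20 = minute 91.
Wash step has to wait for incubation (finishes minute 71); sample prep (finishes minute 33). The latest of these is minute 71, so wash step runs minute 71 to 71 + 35 = minute 106.
Imaging has to wait for wash step (finishes minute 106); secondary incubation (finishes minute 91). The latest of these is minute 106, so imaging runs minute 106 to 106 + 9 = minute 115.
Quantification needs all of imaging (finishes minute 115); secondary incubation (finishes minute 91); wash step (finishes minute 106, plus 10-minute gap → minute 116). That puts its earliest start at minute 116; it finishes at 116 + 14 = minute 130.
Data upload cannot start until quantification (finishes minute 130, plus 15-minute gap → minute 145); sample prep (finishes minute 33); secondary incubation (finishes minute 91). The controlling bound is minute 145, so data upload finishes at 145 + 65 = minute 210.
The earliest everything can be done is minute 210, which is after the deadline of 189, so it is not possible.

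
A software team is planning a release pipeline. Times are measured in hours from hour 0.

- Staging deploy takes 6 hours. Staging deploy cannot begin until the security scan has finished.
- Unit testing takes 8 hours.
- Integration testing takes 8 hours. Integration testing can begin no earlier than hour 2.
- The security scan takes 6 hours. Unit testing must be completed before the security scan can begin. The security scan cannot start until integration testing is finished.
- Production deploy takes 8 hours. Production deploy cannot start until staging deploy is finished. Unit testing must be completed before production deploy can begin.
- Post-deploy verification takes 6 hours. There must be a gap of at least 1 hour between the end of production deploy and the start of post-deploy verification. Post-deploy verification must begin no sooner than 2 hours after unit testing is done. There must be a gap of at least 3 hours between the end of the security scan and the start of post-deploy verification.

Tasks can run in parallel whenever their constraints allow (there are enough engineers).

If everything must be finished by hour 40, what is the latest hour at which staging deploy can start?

Post-deploy verification must finish by hour 40; it takes 6 hours, so it must start by 40 − 6 = hour 34.
Production deploy feeds into post-deploy verification (must start by hour 34, minus 1-hour gap → hour 33); so production deploy must finish by hour 33 and therefore start by hour 25.
Staging deploy has to be done before production deploy (must start by hour 25). That means finishing by hour 25, i.e. starting by 25 − 6 = hour 19.

19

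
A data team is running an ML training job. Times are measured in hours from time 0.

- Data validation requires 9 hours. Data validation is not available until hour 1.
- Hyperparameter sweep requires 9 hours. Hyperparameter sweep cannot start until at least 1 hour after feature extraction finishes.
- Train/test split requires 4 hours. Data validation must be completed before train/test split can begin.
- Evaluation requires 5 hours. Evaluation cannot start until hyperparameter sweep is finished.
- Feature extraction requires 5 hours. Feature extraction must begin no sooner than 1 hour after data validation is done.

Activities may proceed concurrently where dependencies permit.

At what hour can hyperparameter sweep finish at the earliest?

26

After its own release at hour 1, data validation can start at hour 1 and finishes at hour 10.
After data validation (finishes hour 10, plus 1-hour gap → hour 11), feature extraction can start at hour 11 and finishes at hour 16.
Hyperparameter sweep cannot begin until feature extraction (finishes hour 16, plus 1-hour gap → hour 17). It runs from hour 17 to 17 + 9 = hour 26.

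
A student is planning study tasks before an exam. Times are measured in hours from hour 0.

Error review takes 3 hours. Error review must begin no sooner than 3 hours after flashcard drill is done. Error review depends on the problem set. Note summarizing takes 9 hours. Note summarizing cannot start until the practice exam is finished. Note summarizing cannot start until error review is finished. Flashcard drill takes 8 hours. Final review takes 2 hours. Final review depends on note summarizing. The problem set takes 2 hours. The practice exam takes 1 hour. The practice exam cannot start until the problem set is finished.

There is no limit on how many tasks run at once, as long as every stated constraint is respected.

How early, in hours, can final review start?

Flashcard drill has no prerequisites, so it starts at hour 0 and finishes at hour 8.
Nothing blocks the problem set, so it runs from hour 0 to hour 2.
Error review needs all of flashcard drill (finishes hour 8, plus 3-hour gap → hour 11); the problem set (finishes hour 2). That puts its earliest start at hour 11; it finishes at 11 + 3 = hour 14.
The practice exam waits on the problem set (finishes hour 2), so it starts at hour 2 and finishes at 2 + 1 = hour 3.
Note summarizing needs all of the practice exam (finishes hour 3); error review (finishes hour 14). That puts its earliest start at hour 14; it finishes at 14 + 9 = hour 23.
Final review waits on note summarizing (finishes hour 23), so the earliest it can start is hour 23.

23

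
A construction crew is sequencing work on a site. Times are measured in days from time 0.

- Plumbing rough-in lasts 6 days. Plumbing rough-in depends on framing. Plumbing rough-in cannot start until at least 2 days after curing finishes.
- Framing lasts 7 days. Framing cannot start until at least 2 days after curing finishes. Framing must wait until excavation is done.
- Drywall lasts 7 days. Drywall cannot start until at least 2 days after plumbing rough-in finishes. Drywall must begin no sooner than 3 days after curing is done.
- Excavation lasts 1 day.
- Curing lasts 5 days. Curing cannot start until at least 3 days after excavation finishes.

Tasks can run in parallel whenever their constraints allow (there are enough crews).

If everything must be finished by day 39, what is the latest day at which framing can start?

To finish by day 39, drywall (duration 7) must start no later than day 32.
Plumbing rough-in must finish before drywall (must start by day 32, minus 2-day gap → day 30). With a 6-day duration, plumbing rough-in must start by 30 − 6 = day 24.
Framing must finish before plumbing rough-in (must start by day 24). With a 7-day duration, framing must start by 24 − 7 = day 17.

17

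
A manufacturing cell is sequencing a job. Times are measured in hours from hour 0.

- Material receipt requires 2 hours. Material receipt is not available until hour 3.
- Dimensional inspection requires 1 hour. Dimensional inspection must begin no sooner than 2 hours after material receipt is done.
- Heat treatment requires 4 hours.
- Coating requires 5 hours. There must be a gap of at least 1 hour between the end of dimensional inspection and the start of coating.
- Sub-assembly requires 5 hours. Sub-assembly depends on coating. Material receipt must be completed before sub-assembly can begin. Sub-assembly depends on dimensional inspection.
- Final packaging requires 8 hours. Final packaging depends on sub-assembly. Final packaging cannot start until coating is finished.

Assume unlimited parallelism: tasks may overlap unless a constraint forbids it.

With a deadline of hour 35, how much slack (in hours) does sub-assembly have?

Material receipt cannot begin until its own release at hour 3. It runs from hour 3 to 3 + 2 = hour 5.
Dimensional inspection cannot begin until material receipt (finishes hour 5, plus 2-hour gap → hour 7). It runs from hour 7 to 7 + 1 = hour 8.
After dimensional inspection (finishes hour 8, plus 1-hour gap → hour 9), coating can start at hour 9 and finishes at hour 14.
For sub-assembly: coating (finishes hour 14); material receipt (finishes hour 5); dimensional inspection (finishes hour 8). Taking the maximum gives a start of hour 14, and it finishes at 14 + 5 = hour 19.

Working backward from the deadline:
To finish by hour 35, final packaging (duration 8) must start no later than hour 27.
Sub-assembly must finish before final packaging (must start by hour 27). With a 5-hour duration, sub-assembly must start by 27 − 5 = hour 22.
So sub-assembly can start as early as hour 14 and as late as hour 22, giving 22 − 14 = 8 hours of slack.

8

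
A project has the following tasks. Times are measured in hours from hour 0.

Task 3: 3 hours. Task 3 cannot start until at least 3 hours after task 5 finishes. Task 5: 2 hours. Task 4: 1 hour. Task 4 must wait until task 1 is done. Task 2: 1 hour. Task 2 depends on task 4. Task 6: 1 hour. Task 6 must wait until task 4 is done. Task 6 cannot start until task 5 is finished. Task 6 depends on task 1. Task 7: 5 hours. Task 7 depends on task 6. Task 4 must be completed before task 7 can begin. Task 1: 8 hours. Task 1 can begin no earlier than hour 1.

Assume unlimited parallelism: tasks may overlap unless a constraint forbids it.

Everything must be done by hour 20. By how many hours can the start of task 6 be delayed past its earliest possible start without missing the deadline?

4

Task 5 has no prerequisites, so it starts at hour 0 and finishes at hour 2.
Task 1 waits on its own release at hour 1, so it starts at hour 1 and finishes at 1 + 8 = hour 9.
After task 1 (finishes hour 9), task 4 can start at hour 9 and finishes at hour 10.
Task 6 needs all of task 4 (finishes hour 10); task 5 (finishes hour 2); task 1 (finishes hour 9). That puts its earliest start at hour 10; it finishes at 10 + 1 = hour 11.

Working backward from the deadline:
Task 7 must finish by hour 20; it takes 5 hours, so it must start by 20 − 5 = hour 15.
Task 6 has to be done before task 7 (must start by hour 15). That means finishing by hour 15, i.e. starting by 15 − 1 = hour 14.
So task 6 can start as early as hour 10 and as late as hour 14, giving 14 − 10 = 4 hours of slack.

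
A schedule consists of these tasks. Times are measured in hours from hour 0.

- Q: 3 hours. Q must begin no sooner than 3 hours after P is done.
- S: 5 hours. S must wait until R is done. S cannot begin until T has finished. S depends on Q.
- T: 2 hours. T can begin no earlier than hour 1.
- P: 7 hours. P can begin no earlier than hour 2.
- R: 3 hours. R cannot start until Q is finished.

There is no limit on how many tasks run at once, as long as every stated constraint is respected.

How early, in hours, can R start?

15

P cannot begin until its own release at hour 2. It runs from hour 2 to 2 + 7 = hour 9.
Q cannot begin until P (finishes hour 9, plus 3-hour gap → hour 12). It runs from hour 12 to 12 + 3 = hour 15.
R waits on Q (finishes hour 15), so the earliest it can start is hour 15.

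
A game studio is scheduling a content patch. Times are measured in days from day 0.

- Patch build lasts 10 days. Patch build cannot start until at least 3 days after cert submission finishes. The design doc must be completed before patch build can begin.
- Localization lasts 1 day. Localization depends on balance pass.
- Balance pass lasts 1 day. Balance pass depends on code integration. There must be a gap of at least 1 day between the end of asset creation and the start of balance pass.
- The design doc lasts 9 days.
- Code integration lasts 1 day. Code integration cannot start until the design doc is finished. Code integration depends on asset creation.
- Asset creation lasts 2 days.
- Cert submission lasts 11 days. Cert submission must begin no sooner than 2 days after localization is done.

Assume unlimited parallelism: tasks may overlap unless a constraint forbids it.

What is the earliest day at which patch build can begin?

28

Nothing blocks asset creation, so it runs from day 0 to day 2.
The design doc has no prerequisites, so it starts at day 0 and finishes at day 9.
Code integration cannot start until the design doc (finishes day 9); asset creation (finishes day 2). The controlling bound is day 9, so code integration finishes at 9 + 1 = day 10.
Balance pass needs all of code integration (finishes day 10); asset creation (finishes day 2, plus 1-day gap → day 3). That puts its earliest start at day 10; it finishes at 10 + 1 = day 11.
Localization waits on balance pass (finishes day 11), so it starts at day 11 and finishes at 11 + 1 = day 12.
Cert submission waits on localization (finishes day 12, plus 2-day gap → day 14), so it starts at day 14 and finishes at 14 + 11 = day 25.
Patch build waits on cert submission (finishes day 25, plus 3-day gap → day 28); the design doc (finishes day 9). The latest of these is day 28, which is the earliest patch build can start.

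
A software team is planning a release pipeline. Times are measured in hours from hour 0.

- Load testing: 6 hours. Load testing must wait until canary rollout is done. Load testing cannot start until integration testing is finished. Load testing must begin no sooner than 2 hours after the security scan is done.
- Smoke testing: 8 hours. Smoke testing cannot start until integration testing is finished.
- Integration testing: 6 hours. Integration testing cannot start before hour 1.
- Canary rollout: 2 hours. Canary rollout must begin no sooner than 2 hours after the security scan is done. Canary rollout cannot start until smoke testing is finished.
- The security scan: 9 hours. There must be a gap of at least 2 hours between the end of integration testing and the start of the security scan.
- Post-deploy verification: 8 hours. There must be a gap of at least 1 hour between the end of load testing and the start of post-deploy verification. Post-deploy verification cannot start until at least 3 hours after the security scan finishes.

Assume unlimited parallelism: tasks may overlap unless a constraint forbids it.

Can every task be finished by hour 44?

Yes

Integration testing cannot begin until its own release at hour 1. It runs from hour 1 to 1 + 6 = hour 7.
After integration testing (finishes hour 7), smoke testing can start at hour 7 and finishes at hour 15.
After integration testing (finishes hour 7, plus 2-hour gap → hour 9), the security scan can start at hour 9 and finishes at hour 18.
Canary rollout has to wait for the security scan (finishes hour 18, plus 2-hour gap → hour 20); smoke testing (finishes hour 15). The latest of these is hour 20, so canary rollout runs hour 20 to 20 + 2 = hour 22.
Load testing needs all of canary rollout (finishes hour 22); integration testing (finishes hour 7); the security scan (finishes hour 18, plus 2-hour gap → hour 20). That puts its earliest start at hour 22; it finishes at 22 + 6 = hour 28.
Post-deploy verification cannot start until load testing (finishes hour 28, plus 1-hour gap → hour 29); the security scan (finishes hour 18, plus 3-hour gap → hour 21). The controlling bound is hour 29, so post-deploy verification finishes at 29 + 8 = hour 37.
Every task is finished by hour 37, which is no later than the deadline of 44, so the schedule is feasible.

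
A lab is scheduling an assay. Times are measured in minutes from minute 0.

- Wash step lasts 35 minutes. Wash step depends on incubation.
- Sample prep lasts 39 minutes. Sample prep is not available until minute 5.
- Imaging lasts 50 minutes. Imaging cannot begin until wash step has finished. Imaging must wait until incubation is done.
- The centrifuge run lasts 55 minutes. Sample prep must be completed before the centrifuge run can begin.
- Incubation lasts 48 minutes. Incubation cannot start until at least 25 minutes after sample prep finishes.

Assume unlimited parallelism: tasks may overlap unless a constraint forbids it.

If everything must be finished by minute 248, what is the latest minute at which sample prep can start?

Imaging has no dependents, so it just needs to finish by minute 248. Starting by 248 − 50 = minute 198 achieves that.
Since imaging (must start by minute 198) depends on it, wash step must finish by minute 198. Backing off its 35-minute duration gives a latest start of minute 163.
Incubation feeds wash step (must start by minute 163); imaging (must start by minute 198). Taking the minimum, incubation must finish by minute 163 and start by 163 − 48 = minute 115.
Nothing follows the centrifuge run; the deadline of minute 248 is its only limit. It must start by 248 − 55 = minute 193.
Sample prep must finish in time for incubation (must start by minute 115, minus 25-minute gap → minute 90); the centrifuge run (must start by minute 193). The tightest is minute 90, so sample prep must start by 90 − 39 = minute 51.

51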